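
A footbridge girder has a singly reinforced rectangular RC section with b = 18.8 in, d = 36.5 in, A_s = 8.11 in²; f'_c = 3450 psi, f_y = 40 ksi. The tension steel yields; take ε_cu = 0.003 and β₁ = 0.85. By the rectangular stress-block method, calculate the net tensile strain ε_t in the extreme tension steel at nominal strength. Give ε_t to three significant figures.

ε_t ≈ 0.0128

a = A_s f_y/(0.85 f'_c b) = 5.884 in.
β₁ = 0.85, so c = a/β₁ = 5.884/0.85 = 6.922 in.
From the linear strain diagram with ε_cu = 0.003: ε_t = 0.003 (d − c)/c = 0.003 × (36.5 − 6.922)/6.922 = 0.0128.
Since ε_t ≥ 0.005, the section is tension-controlled.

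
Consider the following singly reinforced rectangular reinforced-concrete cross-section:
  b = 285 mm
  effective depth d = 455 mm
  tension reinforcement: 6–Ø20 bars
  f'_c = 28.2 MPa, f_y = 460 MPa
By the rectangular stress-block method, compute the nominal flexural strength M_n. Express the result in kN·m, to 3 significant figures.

M_n ≈ 339 kN·m

A_s = 6 × 314 = 1884 mm².
T = A_s f_y = 1884 × 460 = 866640 N = 866.64 kN.
From C = T: a = T/(0.85 f'_c b) = 866640/(0.85 × 28.2 × 285) = 126.86 mm.
M_n = T(d − a/2) = 866.64 kN × (455 − 63.43) mm = 339.35 kN·m.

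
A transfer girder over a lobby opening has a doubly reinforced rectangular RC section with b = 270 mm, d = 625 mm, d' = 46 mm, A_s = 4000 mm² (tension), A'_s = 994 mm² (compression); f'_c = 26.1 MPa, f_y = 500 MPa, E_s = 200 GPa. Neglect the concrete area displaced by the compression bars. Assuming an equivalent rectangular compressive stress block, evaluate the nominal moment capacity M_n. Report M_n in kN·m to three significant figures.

Assume both tension and compression steel yield.
Net tension couple steel: A_s − A'_s = 3006 mm².
a = (A_s − A'_s) f_y / (0.85 f'_c b) = 1503000/(0.85 × 26.1 × 270) = 250.92 mm.
c = a/β₁ = 250.92/0.85 = 295.20 mm; ε'_s = 0.003(c − d')/c = 0.0025 ≥ f_y/E_s = 0.0025, so compression steel does yield.
M_n = (A_s − A'_s) f_y (d − a/2) + A'_s f_y (d − d') = [1503000 × (625 − 125.46) + 497000 × (625 − 46)] × 10⁻⁶ = 750.81 + 287.76 = 1038.57 kN·m.

M_n ≈ 1040 kN·m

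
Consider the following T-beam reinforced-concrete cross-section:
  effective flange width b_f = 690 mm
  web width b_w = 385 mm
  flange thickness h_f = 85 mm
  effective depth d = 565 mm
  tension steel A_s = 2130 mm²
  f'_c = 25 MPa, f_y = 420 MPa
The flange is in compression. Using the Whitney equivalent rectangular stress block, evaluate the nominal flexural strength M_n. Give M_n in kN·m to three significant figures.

M_n ≈ 478 kN·m

Tension: T = A_s f_y = 2130 × 420 = 894600 N.
Try a within the flange: a = T/(0.85 f'_c b_f) = 894600/(0.85 × 25 × 690) = 61.01 mm.
Since a = 61.01 ≤ h_f = 85 mm, the stress block lies entirely in the flange; analyse as a rectangular beam of width b_f.
M_n = T(d − a/2) = 894600 × (565 − 30.505) = 478.16 × 10⁶ N·mm.
M_n = 478.16 kN·m.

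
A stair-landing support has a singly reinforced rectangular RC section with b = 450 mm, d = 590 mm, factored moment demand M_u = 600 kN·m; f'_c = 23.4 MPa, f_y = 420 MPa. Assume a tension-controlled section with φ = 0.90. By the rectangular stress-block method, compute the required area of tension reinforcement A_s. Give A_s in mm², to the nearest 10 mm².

M_n = M_u/φ = 600/0.90 = 666.667 kN·m.
With M_n = 0.85 f'_c a b (d − a/2), solve the quadratic for a:
a = d − √(d² − 2M_n/(0.85 f'_c b)) = 590 − √(590² − 2 × 666.667×10⁶/(0.85 × 23.4 × 450)) = 143.76 mm.
A_s = 0.85 f'_c a b / f_y = 0.85 × 23.4 × 143.76 × 450 / 420 = 3063.6 mm².

A_s ≈ 3060 mm²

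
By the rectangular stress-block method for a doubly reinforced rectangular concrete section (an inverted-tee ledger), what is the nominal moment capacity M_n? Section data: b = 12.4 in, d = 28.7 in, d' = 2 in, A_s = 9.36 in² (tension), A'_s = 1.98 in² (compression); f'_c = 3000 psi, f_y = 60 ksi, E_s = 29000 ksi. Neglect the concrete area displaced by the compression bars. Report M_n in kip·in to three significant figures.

Assume both steels yield.
a = (A_s − A'_s) f_y/(0.85 f'_c b) = (9.36 − 1.98) × 60/(0.85 × 3 × 12.4) = 14.004 in.
c = a/β₁ = 14.004/0.85 = 16.475 in; ε'_s = 0.003(c − d')/c = 0.0026 ≥ ε_y = 0.0021, so the compression steel yields.
M_n = (A_s − A'_s) f_y (d − a/2) + A'_s f_y (d − d') = 442.8 × (28.7 − 7.002) + 118.8 × (28.7 − 2) = 9607.9 + 3172.0 = 12779.9 kip·in.

M_n ≈ 12800 kip·in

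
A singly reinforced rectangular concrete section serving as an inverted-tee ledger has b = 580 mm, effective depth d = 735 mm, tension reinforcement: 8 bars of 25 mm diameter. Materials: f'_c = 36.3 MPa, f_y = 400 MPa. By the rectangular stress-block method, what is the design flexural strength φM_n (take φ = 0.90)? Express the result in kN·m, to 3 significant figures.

φM_n ≈ 977 kN·m

A_s = 8 × 491 = 3928 mm².
T = A_s f_y = 3928 × 400 = 1571200 N = 1571.2 kN.
From C = T: a = T/(0.85 f'_c b) = 1571200/(0.85 × 36.3 × 580) = 87.80 mm.
M_n = T(d − a/2) = 1571.2 kN × (735 − 43.9) mm = 1085.86 kN·m.
φM_n = 0.90 × 1085.86 = 977.27 kN·m.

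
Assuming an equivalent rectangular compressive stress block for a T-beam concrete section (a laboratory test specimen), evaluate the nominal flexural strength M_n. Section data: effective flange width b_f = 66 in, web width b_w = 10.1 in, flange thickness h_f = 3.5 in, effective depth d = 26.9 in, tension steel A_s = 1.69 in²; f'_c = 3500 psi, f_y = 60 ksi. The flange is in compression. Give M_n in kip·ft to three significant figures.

M_n ≈ 225 kip·ft

Tension: T = A_s f_y = 1.69 × 60 = 101.4 kips.
Try a within the flange: a = T/(0.85 f'_c b_f) = 101.4/(0.85 × 3.5 × 66) = 0.516 in.
Since a = 0.516 ≤ h_f = 3.5 in, the stress block lies entirely in the flange; analyse as a rectangular beam of width b_f.
M_n = T(d − a/2) = 101.4 × (26.9 − 0.258) = 2701.5 kip·in.
M_n = 2701.5/12 = 225.13 kip·ft.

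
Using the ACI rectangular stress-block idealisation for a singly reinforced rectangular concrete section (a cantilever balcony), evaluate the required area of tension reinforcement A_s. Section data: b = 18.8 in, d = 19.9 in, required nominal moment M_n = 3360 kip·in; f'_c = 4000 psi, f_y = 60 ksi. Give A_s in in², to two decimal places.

A_s ≈ 3.03 in²

From M_n = 0.85 f'_c a b (d − a/2):
a = d − √(d² − 2M_n/(0.85 f'_c b)) = 19.9 − √(19.9² − 2 × 3360/(0.85 × 4 × 18.8)) = 2.845 in.
A_s = 0.85 f'_c a b / f_y = 0.85 × 4 × 2.845 × 18.8 / 60 = 3.031 in².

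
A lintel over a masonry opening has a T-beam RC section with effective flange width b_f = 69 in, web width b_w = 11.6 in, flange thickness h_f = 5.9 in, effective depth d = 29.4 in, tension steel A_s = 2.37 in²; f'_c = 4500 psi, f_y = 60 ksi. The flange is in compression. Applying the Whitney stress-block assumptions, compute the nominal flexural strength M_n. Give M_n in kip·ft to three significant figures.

M_n ≈ 345 kip·ft

Tension: T = A_s f_y = 2.37 × 60 = 142.2 kips.
Try a within the flange: a = T/(0.85 f'_c b_f) = 142.2/(0.85 × 4.5 × 69) = 0.539 in.
Since a = 0.539 ≤ h_f = 5.9 in, the stress block lies entirely in the flange; analyse as a rectangular beam of width b_f.
M_n = T(d − a/2) = 142.2 × (29.4 − 0.2695) = 4142.4 kip·in.
M_n = 4142.4/12 = 345.20 kip·ft.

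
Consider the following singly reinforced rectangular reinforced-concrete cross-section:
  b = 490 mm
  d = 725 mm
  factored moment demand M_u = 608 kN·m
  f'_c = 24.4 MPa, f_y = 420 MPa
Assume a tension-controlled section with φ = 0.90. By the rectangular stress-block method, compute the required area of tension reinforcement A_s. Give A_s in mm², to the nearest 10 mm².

A_s ≈ 2380 mm²

M_n = M_u/φ = 608/0.90 = 675.556 kN·m.
With M_n = 0.85 f'_c a b (d − a/2), solve the quadratic for a:
a = d − √(d² − 2M_n/(0.85 f'_c b)) = 725 − √(725² − 2 × 675.556×10⁶/(0.85 × 24.4 × 490)) = 98.36 mm.
A_s = 0.85 f'_c a b / f_y = 0.85 × 24.4 × 98.36 × 490 / 420 = 2380.0 mm².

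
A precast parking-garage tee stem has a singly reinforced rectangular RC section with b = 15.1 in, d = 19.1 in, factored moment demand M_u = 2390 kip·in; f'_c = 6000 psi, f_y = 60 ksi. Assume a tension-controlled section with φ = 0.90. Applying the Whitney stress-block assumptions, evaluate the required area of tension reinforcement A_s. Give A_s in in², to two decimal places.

M_n = M_u/φ = 2390/0.90 = 2655.56 kip·in.
From M_n = 0.85 f'_c a b (d − a/2):
a = d − √(d² − 2M_n/(0.85 f'_c b)) = 19.1 − √(19.1² − 2 × 2655.56/(0.85 × 6 × 15.1)) = 1.900 in.
A_s = 0.85 f'_c a b / f_y = 0.85 × 6 × 1.900 × 15.1 / 60 = 2.439 in².

A_s ≈ 2.44 in²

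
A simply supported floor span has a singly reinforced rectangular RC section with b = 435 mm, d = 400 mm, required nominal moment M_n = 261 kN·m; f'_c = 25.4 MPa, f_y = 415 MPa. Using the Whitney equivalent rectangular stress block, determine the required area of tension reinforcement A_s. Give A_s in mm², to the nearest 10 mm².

A_s ≈ 1740 mm²

With M_n = 0.85 f'_c a b (d − a/2), solve the quadratic for a:
a = d − √(d² − 2M_n/(0.85 f'_c b)) = 400 − √(400² − 2 × 261×10⁶/(0.85 × 25.4 × 435)) = 76.86 mm.
A_s = 0.85 f'_c a b / f_y = 0.85 × 25.4 × 76.86 × 435 / 415 = 1739.4 mm².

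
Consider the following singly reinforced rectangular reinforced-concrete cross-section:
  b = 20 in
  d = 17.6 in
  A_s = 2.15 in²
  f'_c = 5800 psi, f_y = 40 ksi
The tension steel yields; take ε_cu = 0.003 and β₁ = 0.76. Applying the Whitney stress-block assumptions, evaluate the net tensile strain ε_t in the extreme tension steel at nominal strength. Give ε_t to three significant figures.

a = A_s f_y/(0.85 f'_c b) = 0.872 in.
β₁ = 0.76, so c = a/β₁ = 0.872/0.76 = 1.147 in.
From the linear strain diagram with ε_cu = 0.003: ε_t = 0.003 (d − c)/c = 0.003 × (17.6 − 1.147)/1.147 = 0.0430.
Since ε_t ≥ 0.005, the section is tension-controlled.

ε_t ≈ 0.0430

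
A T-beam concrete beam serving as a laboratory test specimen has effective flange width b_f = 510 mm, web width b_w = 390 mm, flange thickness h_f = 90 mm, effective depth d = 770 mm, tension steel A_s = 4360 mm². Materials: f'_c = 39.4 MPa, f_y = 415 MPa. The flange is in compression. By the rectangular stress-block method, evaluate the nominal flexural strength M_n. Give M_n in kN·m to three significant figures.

Tension: T = A_s f_y = 4360 × 415 = 1809400 N.
Try a within the flange: a = T/(0.85 f'_c b_f) = 1809400/(0.85 × 39.4 × 510) = 105.94 mm.
a = 105.94 > h_f = 90 mm: the block extends into the web. Split into flange-overhang and web parts.
C_f = 0.85 f'_c (b_f − b_w) h_f = 0.85 × 39.4 × (510 − 390) × 90 = 361692 N.
Remaining web compression depth: a_w = (T − C_f)/(0.85 f'_c b_w) = (1809400 − 361692)/(0.85 × 39.4 × 390) = 110.84 mm.
M_n = C_f(d − h_f/2) + (T − C_f)(d − a_w/2) = 361692 × (770 − 45) + 1447708 × (770 − 55.42) = 262.23 + 1034.50 = 1296.73 × 10⁶ N·mm.
M_n = 1296.73 kN·m.

M_n ≈ 1300 kN·m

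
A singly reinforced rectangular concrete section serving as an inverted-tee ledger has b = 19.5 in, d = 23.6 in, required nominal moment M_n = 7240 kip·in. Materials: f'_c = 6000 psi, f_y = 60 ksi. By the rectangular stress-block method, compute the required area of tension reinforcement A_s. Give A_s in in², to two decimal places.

A_s ≈ 5.50 in²

From M_n = 0.85 f'_c a b (d − a/2):
a = d − √(d² − 2M_n/(0.85 f'_c b)) = 23.6 − √(23.6² − 2 × 7240/(0.85 × 6 × 19.5)) = 3.318 in.
A_s = 0.85 f'_c a b / f_y = 0.85 × 6 × 3.318 × 19.5 / 60 = 5.500 in².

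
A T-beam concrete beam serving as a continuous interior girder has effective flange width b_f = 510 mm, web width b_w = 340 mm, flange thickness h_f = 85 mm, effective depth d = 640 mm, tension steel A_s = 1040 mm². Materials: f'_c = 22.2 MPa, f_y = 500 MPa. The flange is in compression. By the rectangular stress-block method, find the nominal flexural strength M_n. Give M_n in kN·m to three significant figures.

M_n ≈ 319 kN·m

Tension: T = A_s f_y = 1040 × 500 = 520000 N.
Try a within the flange: a = T/(0.85 f'_c b_f) = 520000/(0.85 × 22.2 × 510) = 54.03 mm.
Since a = 54.03 ≤ h_f = 85 mm, the stress block lies entirely in the flange; analyse as a rectangular beam of width b_f.
M_n = T(d − a/2) = 520000 × (640 − 27.015) = 318.75 × 10⁶ N·mm.
M_n = 318.75 kN·m.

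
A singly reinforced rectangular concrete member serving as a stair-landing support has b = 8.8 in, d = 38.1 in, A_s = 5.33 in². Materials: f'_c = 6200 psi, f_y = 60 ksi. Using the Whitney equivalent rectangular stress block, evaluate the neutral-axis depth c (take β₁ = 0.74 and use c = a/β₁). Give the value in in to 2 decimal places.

c ≈ 9.32 in

T = A_s f_y = 5.33 × 60 = 319.8 kips.
a = T/(0.85 f'_c b) = 319.8/(0.85 × 6.2 × 8.8) = 6.8958 in.
With β₁ = 0.74, c = a/β₁ = 6.8958/0.74 = 9.32 in.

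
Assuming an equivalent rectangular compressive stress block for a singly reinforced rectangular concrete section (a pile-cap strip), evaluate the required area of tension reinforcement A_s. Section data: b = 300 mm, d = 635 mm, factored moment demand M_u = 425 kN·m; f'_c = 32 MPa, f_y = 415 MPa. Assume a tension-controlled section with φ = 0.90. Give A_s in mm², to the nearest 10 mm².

A_s ≈ 1940 mm²

M_n = M_u/φ = 425/0.90 = 472.222 kN·m.
With M_n = 0.85 f'_c a b (d − a/2), solve the quadratic for a:
a = d − √(d² − 2M_n/(0.85 f'_c b)) = 635 − √(635² − 2 × 472.222×10⁶/(0.85 × 32 × 300)) = 98.82 mm.
A_s = 0.85 f'_c a b / f_y = 0.85 × 32 × 98.82 × 300 / 415 = 1943.1 mm².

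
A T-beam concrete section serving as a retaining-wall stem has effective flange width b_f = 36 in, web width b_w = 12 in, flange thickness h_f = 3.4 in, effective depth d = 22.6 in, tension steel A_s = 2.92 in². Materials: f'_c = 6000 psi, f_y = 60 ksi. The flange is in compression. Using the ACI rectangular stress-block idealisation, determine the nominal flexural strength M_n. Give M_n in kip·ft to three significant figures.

M_n ≈ 323 kip·ft

Tension: T = A_s f_y = 2.92 × 60 = 175.2 kips.
Try a within the flange: a = T/(0.85 f'_c b_f) = 175.2/(0.85 × 6 × 36) = 0.954 in.
Since a = 0.954 ≤ h_f = 3.4 in, the stress block lies entirely in the flange; analyse as a rectangular beam of width b_f.
M_n = T(d − a/2) = 175.2 × (22.6 − 0.477) = 3875.9 kip·in.
M_n = 3875.9/12 = 322.99 kip·ft.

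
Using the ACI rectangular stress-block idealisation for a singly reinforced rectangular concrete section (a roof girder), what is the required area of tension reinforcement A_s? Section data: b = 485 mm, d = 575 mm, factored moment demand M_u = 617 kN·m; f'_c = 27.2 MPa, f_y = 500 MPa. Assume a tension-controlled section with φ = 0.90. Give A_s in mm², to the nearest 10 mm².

A_s ≈ 2660 mm²

M_n = M_u/φ = 617/0.90 = 685.556 kN·m.
With M_n = 0.85 f'_c a b (d − a/2), solve the quadratic for a:
a = d − √(d² − 2M_n/(0.85 f'_c b)) = 575 − √(575² − 2 × 685.556×10⁶/(0.85 × 27.2 × 485)) = 118.55 mm.
A_s = 0.85 f'_c a b / f_y = 0.85 × 27.2 × 118.55 × 485 / 500 = 2658.6 mm².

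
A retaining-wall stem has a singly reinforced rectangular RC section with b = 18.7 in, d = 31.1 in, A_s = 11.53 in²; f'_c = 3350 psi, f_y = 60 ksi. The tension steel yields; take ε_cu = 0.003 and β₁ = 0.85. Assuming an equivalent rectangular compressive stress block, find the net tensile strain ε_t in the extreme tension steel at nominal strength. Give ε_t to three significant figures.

ε_t ≈ 0.00310

a = A_s f_y/(0.85 f'_c b) = 12.992 in.
β₁ = 0.85, so c = a/β₁ = 12.992/0.85 = 15.285 in.
From the linear strain diagram with ε_cu = 0.003: ε_t = 0.003 (d − c)/c = 0.003 × (31.1 − 15.285)/15.285 = 0.00310.
ε_t < 0.004 — the section is over-reinforced for flexure under ACI limits.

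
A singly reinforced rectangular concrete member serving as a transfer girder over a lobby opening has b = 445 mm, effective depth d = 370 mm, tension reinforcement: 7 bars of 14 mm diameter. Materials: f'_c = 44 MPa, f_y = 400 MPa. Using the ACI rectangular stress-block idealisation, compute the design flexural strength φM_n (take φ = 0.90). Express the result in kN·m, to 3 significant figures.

φM_n ≈ 139 kN·m

A_s = 7 × 154 = 1078 mm².
T = A_s f_y = 1078 × 400 = 431200 N = 431.2 kN.
From C = T: a = T/(0.85 f'_c b) = 431200/(0.85 × 44 × 445) = 25.91 mm.
M_n = T(d − a/2) = 431.2 kN × (370 − 12.955) mm = 153.96 kN·m.
φM_n = 0.90 × 153.96 = 138.56 kN·m.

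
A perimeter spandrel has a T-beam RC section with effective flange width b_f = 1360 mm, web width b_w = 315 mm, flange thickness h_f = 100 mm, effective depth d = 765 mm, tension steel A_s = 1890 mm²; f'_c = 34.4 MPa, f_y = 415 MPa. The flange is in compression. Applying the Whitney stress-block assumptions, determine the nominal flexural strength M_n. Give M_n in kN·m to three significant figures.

Tension: T = A_s f_y = 1890 × 415 = 784350 N.
Try a within the flange: a = T/(0.85 f'_c b_f) = 784350/(0.85 × 34.4 × 1360) = 19.72 mm.
Since a = 19.72 ≤ h_f = 100 mm, the stress block lies entirely in the flange; analyse as a rectangular beam of width b_f.
M_n = T(d − a/2) = 784350 × (765 − 9.86) = 592.29 × 10⁶ N·mm.
M_n = 592.29 kN·m.

M_n ≈ 592 kN·m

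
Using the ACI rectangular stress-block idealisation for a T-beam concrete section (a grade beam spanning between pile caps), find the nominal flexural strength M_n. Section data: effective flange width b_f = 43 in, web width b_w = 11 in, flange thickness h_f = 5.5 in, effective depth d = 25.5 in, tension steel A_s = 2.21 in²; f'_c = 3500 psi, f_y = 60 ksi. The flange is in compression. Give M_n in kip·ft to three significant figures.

M_n ≈ 276 kip·ft

Tension: T = A_s f_y = 2.21 × 60 = 132.6 kips.
Try a within the flange: a = T/(0.85 f'_c b_f) = 132.6/(0.85 × 3.5 × 43) = 1.037 in.
Since a = 1.037 ≤ h_f = 5.5 in, the stress block lies entirely in the flange; analyse as a rectangular beam of width b_f.
M_n = T(d − a/2) = 132.6 × (25.5 − 0.5185) = 3312.5 kip·in.
M_n = 3312.5/12 = 276.04 kip·ft.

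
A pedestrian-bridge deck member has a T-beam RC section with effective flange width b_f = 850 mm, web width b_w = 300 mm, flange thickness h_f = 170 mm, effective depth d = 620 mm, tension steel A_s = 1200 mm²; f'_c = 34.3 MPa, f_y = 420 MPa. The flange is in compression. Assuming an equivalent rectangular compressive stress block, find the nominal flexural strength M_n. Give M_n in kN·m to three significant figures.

Tension: T = A_s f_y = 1200 × 420 = 504000 N.
Try a within the flange: a = T/(0.85 f'_c b_f) = 504000/(0.85 × 34.3 × 850) = 20.34 mm.
Since a = 20.34 ≤ h_f = 170 mm, the stress block lies entirely in the flange; analyse as a rectangular beam of width b_f.
M_n = T(d − a/2) = 504000 × (620 − 10.17) = 307.35 × 10⁶ N·mm.
M_n = 307.35 kN·m.

M_n ≈ 307 kN·m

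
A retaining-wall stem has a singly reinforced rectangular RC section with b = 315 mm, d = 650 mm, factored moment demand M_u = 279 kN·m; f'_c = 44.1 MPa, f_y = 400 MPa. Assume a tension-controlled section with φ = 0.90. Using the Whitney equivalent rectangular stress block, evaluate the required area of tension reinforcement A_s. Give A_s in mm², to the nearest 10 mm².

A_s ≈ 1230 mm²

M_n = M_u/φ = 279/0.90 = 310 kN·m.
With M_n = 0.85 f'_c a b (d − a/2), solve the quadratic for a:
a = d − √(d² − 2M_n/(0.85 f'_c b)) = 650 − √(650² − 2 × 310×10⁶/(0.85 × 44.1 × 315)) = 41.73 mm.
A_s = 0.85 f'_c a b / f_y = 0.85 × 44.1 × 41.73 × 315 / 400 = 1231.8 mm².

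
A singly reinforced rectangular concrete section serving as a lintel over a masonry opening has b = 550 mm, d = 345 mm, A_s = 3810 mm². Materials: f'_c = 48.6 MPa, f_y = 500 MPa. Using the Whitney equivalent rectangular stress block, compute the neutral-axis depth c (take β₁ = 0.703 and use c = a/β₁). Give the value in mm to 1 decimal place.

c ≈ 119.3 mm

T = A_s f_y = 3810 × 500 = 1905000 N = 1905 kN.
Setting C = 0.85 f'_c a b equal to T: a = 1905000/(0.85 × 48.6 × 550) = 83.845 mm.
With β₁ = 0.703, c = a/β₁ = 83.845/0.703 = 119.3 mm.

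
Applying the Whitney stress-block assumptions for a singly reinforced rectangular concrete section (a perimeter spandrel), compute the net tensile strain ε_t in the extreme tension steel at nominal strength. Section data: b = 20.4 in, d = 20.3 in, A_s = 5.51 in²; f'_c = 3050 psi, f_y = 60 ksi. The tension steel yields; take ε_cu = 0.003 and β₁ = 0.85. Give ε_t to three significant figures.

a = A_s f_y/(0.85 f'_c b) = 6.251 in.
β₁ = 0.85, so c = a/β₁ = 6.251/0.85 = 7.354 in.
From the linear strain diagram with ε_cu = 0.003: ε_t = 0.003 (d − c)/c = 0.003 × (20.3 − 7.354)/7.354 = 0.00528.
Since ε_t ≥ 0.005, the section is tension-controlled.

ε_t ≈ 0.00528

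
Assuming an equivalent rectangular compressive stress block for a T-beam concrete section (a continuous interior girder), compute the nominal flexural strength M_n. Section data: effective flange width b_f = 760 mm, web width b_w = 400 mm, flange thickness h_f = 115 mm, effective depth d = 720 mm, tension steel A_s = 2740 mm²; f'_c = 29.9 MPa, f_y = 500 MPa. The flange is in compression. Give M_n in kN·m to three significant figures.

M_n ≈ 938 kN·m

Tension: T = A_s f_y = 2740 × 500 = 1370000 N.
Try a within the flange: a = T/(0.85 f'_c b_f) = 1370000/(0.85 × 29.9 × 760) = 70.93 mm.
Since a = 70.93 ≤ h_f = 115 mm, the stress block lies entirely in the flange; analyse as a rectangular beam of width b_f.
M_n = T(d − a/2) = 1370000 × (720 − 35.465) = 937.81 × 10⁶ N·mm.
M_n = 937.81 kN·m.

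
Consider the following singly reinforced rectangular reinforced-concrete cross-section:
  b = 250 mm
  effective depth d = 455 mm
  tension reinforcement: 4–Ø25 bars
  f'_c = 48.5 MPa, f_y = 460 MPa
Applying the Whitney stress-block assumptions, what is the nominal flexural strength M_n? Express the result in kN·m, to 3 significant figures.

A_s = 4 × 491 = 1964 mm².
T = A_s f_y = 1964 × 460 = 903440 N = 903.44 kN.
From C = T: a = T/(0.85 f'_c b) = 903440/(0.85 × 48.5 × 250) = 87.66 mm.
M_n = T(d − a/2) = 903.44 kN × (455 − 43.83) mm = 371.47 kN·m.

M_n ≈ 371 kN·m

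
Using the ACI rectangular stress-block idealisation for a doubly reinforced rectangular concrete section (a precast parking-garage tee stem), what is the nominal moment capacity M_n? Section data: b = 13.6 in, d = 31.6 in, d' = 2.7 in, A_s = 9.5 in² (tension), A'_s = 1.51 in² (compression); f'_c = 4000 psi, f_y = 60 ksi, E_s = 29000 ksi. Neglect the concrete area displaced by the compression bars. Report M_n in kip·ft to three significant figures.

Assume both steels yield.
a = (A_s − A'_s) f_y/(0.85 f'_c b) = (9.5 − 1.51) × 60/(0.85 × 4 × 13.6) = 10.368 in.
c = a/β₁ = 10.368/0.85 = 12.198 in; ε'_s = 0.003(c − d')/c = 0.0023 ≥ ε_y = 0.0021, so the compression steel yields.
M_n = (A_s − A'_s) f_y (d − a/2) + A'_s f_y (d − d') = 479.4 × (31.6 − 5.184) + 90.6 × (31.6 − 2.7) = 12663.8 + 2618.3 = 15282.1 kip·in = 15282.1/12 = 1273.51 kip·ft.

M_n ≈ 1270 kip·ft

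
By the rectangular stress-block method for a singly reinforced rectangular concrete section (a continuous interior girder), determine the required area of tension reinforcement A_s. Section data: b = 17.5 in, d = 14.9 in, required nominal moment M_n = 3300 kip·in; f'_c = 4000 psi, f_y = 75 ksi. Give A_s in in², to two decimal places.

From M_n = 0.85 f'_c a b (d − a/2):
a = d − √(d² − 2M_n/(0.85 f'_c b)) = 14.9 − √(14.9² − 2 × 3300/(0.85 × 4 × 17.5)) = 4.360 in.
A_s = 0.85 f'_c a b / f_y = 0.85 × 4 × 4.360 × 17.5 / 75 = 3.459 in².

A_s ≈ 3.46 in²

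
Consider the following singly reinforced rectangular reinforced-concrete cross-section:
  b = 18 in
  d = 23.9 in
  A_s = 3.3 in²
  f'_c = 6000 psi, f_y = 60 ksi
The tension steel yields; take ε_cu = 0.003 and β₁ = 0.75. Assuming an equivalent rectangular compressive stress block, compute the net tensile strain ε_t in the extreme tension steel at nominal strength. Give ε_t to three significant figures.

a = A_s f_y/(0.85 f'_c b) = 2.157 in.
β₁ = 0.75, so c = a/β₁ = 2.157/0.75 = 2.876 in.
From the linear strain diagram with ε_cu = 0.003: ε_t = 0.003 (d − c)/c = 0.003 × (23.9 − 2.876)/2.876 = 0.0219.
Since ε_t ≥ 0.005, the section is tension-controlled.

ε_t ≈ 0.0219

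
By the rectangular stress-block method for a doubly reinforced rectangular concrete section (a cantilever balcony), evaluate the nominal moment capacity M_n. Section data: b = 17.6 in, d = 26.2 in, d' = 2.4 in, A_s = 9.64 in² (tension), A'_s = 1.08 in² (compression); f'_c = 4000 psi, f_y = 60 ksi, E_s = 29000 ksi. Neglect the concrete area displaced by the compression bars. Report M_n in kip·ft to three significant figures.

Assume both steels yield.
a = (A_s − A'_s) f_y/(0.85 f'_c b) = (9.64 − 1.08) × 60/(0.85 × 4 × 17.6) = 8.583 in.
c = a/β₁ = 8.583/0.85 = 10.098 in; ε'_s = 0.003(c − d')/c = 0.0023 ≥ ε_y = 0.0021, so the compression steel yields.
M_n = (A_s − A'_s) f_y (d − a/2) + A'_s f_y (d − d') = 513.6 × (26.2 − 4.2915) + 64.8 × (26.2 − 2.4) = 11252.2 + 1542.2 = 12794.4 kip·in = 12794.4/12 = 1066.20 kip·ft.

M_n ≈ 1070 kip·ft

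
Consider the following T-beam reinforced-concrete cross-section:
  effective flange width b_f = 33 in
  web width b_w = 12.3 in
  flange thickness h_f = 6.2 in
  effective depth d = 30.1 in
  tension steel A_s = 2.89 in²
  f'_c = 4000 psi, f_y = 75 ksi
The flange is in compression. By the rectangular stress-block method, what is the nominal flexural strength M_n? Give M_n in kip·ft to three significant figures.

Tension: T = A_s f_y = 2.89 × 75 = 216.75 kips.
Try a within the flange: a = T/(0.85 f'_c b_f) = 216.75/(0.85 × 4 × 33) = 1.932 in.
Since a = 1.932 ≤ h_f = 6.2 in, the stress block lies entirely in the flange; analyse as a rectangular beam of width b_f.
M_n = T(d − a/2) = 216.75 × (30.1 − 0.966) = 6314.8 kip·in.
M_n = 6314.8/12 = 526.23 kip·ft.

M_n ≈ 526 kip·ft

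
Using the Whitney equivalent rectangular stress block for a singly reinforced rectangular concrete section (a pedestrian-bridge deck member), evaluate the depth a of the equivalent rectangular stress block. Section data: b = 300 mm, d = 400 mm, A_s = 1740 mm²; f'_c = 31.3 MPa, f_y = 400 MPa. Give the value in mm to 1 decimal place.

a ≈ 87.2 mm

T = A_s f_y = 1740 × 400 = 696000 N = 696 kN.
Setting C = 0.85 f'_c a b equal to T: a = 696000/(0.85 × 31.3 × 300) = 87.2 mm.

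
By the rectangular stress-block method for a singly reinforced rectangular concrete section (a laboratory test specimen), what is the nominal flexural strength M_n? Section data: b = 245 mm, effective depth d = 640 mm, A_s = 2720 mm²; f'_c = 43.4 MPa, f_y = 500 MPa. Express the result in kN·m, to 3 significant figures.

T = A_s f_y = 2720 × 500 = 1360000 N = 1360 kN.
From C = T: a = T/(0.85 f'_c b) = 1360000/(0.85 × 43.4 × 245) = 150.47 mm.
M_n = T(d − a/2) = 1360 kN × (640 − 75.235) mm = 768.08 kN·m.

M_n ≈ 768 kN·m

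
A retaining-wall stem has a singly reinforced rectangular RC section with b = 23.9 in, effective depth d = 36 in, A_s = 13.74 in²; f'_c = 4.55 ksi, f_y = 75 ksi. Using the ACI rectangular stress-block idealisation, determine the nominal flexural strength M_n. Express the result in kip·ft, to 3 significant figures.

T = A_s f_y = 13.74 × 75 = 1030.5 kips.
a = T/(0.85 f'_c b) = 1030.5/(0.85 × 4.55 × 23.9) = 11.149 in.
M_n = T(d − a/2) = 1030.5 × (36 − 5.5745) = 31353.5 kip·in = 31353.5/12 = 2612.79 kip·ft.

M_n ≈ 2610 kip·ft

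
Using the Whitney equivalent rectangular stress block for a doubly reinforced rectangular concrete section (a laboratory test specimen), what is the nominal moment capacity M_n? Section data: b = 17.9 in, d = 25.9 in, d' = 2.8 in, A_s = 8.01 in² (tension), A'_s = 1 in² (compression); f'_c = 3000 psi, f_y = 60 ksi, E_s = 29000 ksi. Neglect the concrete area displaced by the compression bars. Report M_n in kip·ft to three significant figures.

Assume both steels yield.
a = (A_s − A'_s) f_y/(0.85 f'_c b) = (8.01 − 1) × 60/(0.85 × 3 × 17.9) = 9.215 in.
c = a/β₁ = 9.215/0.85 = 10.841 in; ε'_s = 0.003(c − d')/c = 0.0022 ≥ ε_y = 0.0021, so the compression steel yields.
M_n = (A_s − A'_s) f_y (d − a/2) + A'_s f_y (d − d') = 420.6 × (25.9 − 4.6075) + 60 × (25.9 − 2.8) = 8955.6 + 1386.0 = 10341.6 kip·in = 10341.6/12 = 861.80 kip·ft.

M_n ≈ 862 kip·ft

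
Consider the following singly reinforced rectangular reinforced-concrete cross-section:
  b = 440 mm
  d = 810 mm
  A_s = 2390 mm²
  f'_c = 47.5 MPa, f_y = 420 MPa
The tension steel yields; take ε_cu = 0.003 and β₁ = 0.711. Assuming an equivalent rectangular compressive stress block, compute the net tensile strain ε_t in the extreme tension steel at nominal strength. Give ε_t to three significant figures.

a = A_s f_y/(0.85 f'_c b) = 56.50 mm.
β₁ = 0.711, so c = a/β₁ = 56.50/0.711 = 79.47 mm.
From the linear strain diagram with ε_cu = 0.003: ε_t = 0.003 (d − c)/c = 0.003 × (810 − 79.47)/79.47 = 0.0276.
Since ε_t ≥ 0.005, the section is tension-controlled.

ε_t ≈ 0.0276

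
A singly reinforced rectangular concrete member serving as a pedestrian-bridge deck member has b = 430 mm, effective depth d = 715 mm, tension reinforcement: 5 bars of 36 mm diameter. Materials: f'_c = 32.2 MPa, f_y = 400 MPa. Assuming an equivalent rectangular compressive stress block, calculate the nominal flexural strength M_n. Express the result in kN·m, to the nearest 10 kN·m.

M_n ≈ 1280 kN·m

A_s = 5 × 1018 = 5090 mm².
T = A_s f_y = 5090 × 400 = 2036000 N = 2036 kN.
From C = T: a = T/(0.85 f'_c b) = 2036000/(0.85 × 32.2 × 430) = 173.00 mm.
M_n = T(d − a/2) = 2036 kN × (715 − 86.5) mm = 1279.63 kN·m.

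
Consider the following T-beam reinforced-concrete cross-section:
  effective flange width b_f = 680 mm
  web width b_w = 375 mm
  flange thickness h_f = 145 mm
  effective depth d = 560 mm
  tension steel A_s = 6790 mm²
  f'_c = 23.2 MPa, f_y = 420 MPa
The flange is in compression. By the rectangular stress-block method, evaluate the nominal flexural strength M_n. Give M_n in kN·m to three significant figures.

M_n ≈ 1270 kN·m

Tension: T = A_s f_y = 6790 × 420 = 2851800 N.
Try a within the flange: a = T/(0.85 f'_c b_f) = 2851800/(0.85 × 23.2 × 680) = 212.67 mm.
a = 212.67 > h_f = 145 mm: the block extends into the web. Split into flange-overhang and web parts.
C_f = 0.85 f'_c (b_f − b_w) h_f = 0.85 × 23.2 × (680 − 375) × 145 = 872117 N.
Remaining web compression depth: a_w = (T − C_f)/(0.85 f'_c b_w) = (2851800 − 872117)/(0.85 × 23.2 × 375) = 267.71 mm.
M_n = C_f(d − h_f/2) + (T − C_f)(d − a_w/2) = 872117 × (560 − 72.5) + 1979683 × (560 − 133.855) = 425.16 + 843.63 = 1268.79 × 10⁶ N·mm.
M_n = 1268.79 kN·m.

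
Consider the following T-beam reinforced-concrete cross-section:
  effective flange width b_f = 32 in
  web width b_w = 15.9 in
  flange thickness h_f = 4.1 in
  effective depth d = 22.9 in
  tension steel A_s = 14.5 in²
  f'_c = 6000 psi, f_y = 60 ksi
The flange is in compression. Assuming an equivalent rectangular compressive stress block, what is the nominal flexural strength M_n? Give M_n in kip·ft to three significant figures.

M_n ≈ 1460 kip·ft

Tension: T = A_s f_y = 14.5 × 60 = 870 kips.
Try a within the flange: a = T/(0.85 f'_c b_f) = 870/(0.85 × 6 × 32) = 5.331 in.
a = 5.331 > h_f = 4.1 in: the block extends into the web. Split into flange-overhang and web parts.
C_f = 0.85 f'_c (b_f − b_w) h_f = 0.85 × 6 × (32 − 15.9) × 4.1 = 336.7 kips.
Remaining web compression depth: a_w = (T − C_f)/(0.85 f'_c b_w) = (870 − 336.7)/(0.85 × 6 × 15.9) = 6.577 in.
M_n = C_f(d − h_f/2) + (T − C_f)(d − a_w/2) = 336.7 × (22.9 − 2.05) + 533.3 × (22.9 − 3.2885) = 7020.2 + 10458.8 = 17479.0 kip·in.
M_n = 17479.0/12 = 1456.58 kip·ft.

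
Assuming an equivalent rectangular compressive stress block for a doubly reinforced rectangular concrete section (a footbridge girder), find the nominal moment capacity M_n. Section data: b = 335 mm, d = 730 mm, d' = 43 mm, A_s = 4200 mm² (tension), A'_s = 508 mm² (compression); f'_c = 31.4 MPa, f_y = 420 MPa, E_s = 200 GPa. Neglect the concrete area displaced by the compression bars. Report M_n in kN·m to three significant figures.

Assume both tension and compression steel yield.
Net tension couple steel: A_s − A'_s = 3692 mm².
a = (A_s − A'_s) f_y / (0.85 f'_c b) = 1550640/(0.85 × 31.4 × 335) = 173.43 mm.
c = a/β₁ = 173.43/0.826 = 209.96 mm; ε'_s = 0.003(c − d')/c = 0.0024 ≥ f_y/E_s = 0.0021, so compression steel does yield.
M_n = (A_s − A'_s) f_y (d − a/2) + A'_s f_y (d − d') = [1550640 × (730 − 86.715) + 213360 × (730 − 43)] × 10⁻⁶ = 997.50 + 146.58 = 1144.08 kN·m.

M_n ≈ 1140 kN·m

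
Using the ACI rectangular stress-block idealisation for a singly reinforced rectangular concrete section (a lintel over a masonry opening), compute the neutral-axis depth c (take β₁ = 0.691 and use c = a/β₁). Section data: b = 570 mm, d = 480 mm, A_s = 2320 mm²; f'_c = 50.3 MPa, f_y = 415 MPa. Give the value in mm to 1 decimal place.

T = A_s f_y = 2320 × 415 = 962800 N = 962.8 kN.
Setting C = 0.85 f'_c a b equal to T: a = 962800/(0.85 × 50.3 × 570) = 39.507 mm.
With β₁ = 0.691, c = a/β₁ = 39.507/0.691 = 57.2 mm.

c ≈ 57.2 mm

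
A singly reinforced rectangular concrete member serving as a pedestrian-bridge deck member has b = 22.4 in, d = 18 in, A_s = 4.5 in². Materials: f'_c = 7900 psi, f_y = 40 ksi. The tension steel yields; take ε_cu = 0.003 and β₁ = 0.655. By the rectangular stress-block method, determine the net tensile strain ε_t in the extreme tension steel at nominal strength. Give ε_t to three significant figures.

a = A_s f_y/(0.85 f'_c b) = 1.197 in.
β₁ = 0.655, so c = a/β₁ = 1.197/0.655 = 1.827 in.
From the linear strain diagram with ε_cu = 0.003: ε_t = 0.003 (d − c)/c = 0.003 × (18 − 1.827)/1.827 = 0.0266.
Since ε_t ≥ 0.005, the section is tension-controlled.

ε_t ≈ 0.0266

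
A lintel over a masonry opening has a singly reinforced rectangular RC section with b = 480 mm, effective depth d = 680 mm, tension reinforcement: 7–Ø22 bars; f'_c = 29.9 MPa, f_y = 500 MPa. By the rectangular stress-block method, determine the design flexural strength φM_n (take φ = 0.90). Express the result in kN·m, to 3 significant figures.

φM_n ≈ 749 kN·m

A_s = 7 × 380 = 2660 mm².
T = A_s f_y = 2660 × 500 = 1330000 N = 1330 kN.
From C = T: a = T/(0.85 f'_c b) = 1330000/(0.85 × 29.9 × 480) = 109.02 mm.
M_n = T(d − a/2) = 1330 kN × (680 − 54.51) mm = 831.90 kN·m.
φM_n = 0.90 × 831.90 = 748.71 kN·m.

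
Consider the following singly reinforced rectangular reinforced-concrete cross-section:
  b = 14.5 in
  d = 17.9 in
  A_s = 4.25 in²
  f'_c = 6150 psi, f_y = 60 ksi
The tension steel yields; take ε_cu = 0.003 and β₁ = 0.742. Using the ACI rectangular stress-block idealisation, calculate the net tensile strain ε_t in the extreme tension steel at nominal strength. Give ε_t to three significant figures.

a = A_s f_y/(0.85 f'_c b) = 3.364 in.
β₁ = 0.742, so c = a/β₁ = 3.364/0.742 = 4.534 in.
From the linear strain diagram with ε_cu = 0.003: ε_t = 0.003 (d − c)/c = 0.003 × (17.9 − 4.534)/4.534 = 0.00884.
Since ε_t ≥ 0.005, the section is tension-controlled.

ε_t ≈ 0.00884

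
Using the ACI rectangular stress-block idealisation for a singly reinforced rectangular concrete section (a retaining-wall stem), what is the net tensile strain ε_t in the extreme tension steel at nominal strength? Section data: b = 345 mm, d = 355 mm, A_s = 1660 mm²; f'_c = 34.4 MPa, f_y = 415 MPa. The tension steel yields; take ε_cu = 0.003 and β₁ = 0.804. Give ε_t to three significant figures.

ε_t ≈ 0.00954

a = A_s f_y/(0.85 f'_c b) = 68.29 mm.
β₁ = 0.804, so c = a/β₁ = 68.29/0.804 = 84.94 mm.
From the linear strain diagram with ε_cu = 0.003: ε_t = 0.003 (d − c)/c = 0.003 × (355 − 84.94)/84.94 = 0.00954.
Since ε_t ≥ 0.005, the section is tension-controlled.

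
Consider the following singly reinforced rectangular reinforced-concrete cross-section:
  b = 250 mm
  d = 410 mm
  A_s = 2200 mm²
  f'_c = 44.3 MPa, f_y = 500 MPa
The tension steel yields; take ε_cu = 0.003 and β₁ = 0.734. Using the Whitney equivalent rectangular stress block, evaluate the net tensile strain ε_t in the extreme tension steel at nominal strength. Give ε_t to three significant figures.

ε_t ≈ 0.00473

a = A_s f_y/(0.85 f'_c b) = 116.85 mm.
β₁ = 0.734, so c = a/β₁ = 116.85/0.734 = 159.20 mm.
From the linear strain diagram with ε_cu = 0.003: ε_t = 0.003 (d − c)/c = 0.003 × (410 − 159.20)/159.20 = 0.00473.
ε_t is between 0.004 and 0.005 — transition zone.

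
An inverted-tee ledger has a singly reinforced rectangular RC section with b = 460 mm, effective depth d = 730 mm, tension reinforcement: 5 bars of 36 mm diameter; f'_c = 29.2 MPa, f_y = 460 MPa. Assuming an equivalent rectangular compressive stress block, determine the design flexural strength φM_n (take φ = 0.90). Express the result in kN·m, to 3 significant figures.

φM_n ≈ 1320 kN·m

A_s = 5 × 1018 = 5090 mm².
T = A_s f_y = 5090 × 460 = 2341400 N = 2341.4 kN.
From C = T: a = T/(0.85 f'_c b) = 2341400/(0.85 × 29.2 × 460) = 205.08 mm.
M_n = T(d − a/2) = 2341.4 kN × (730 − 102.54) mm = 1469.13 kN·m.
φM_n = 0.90 × 1469.13 = 1322.22 kN·m.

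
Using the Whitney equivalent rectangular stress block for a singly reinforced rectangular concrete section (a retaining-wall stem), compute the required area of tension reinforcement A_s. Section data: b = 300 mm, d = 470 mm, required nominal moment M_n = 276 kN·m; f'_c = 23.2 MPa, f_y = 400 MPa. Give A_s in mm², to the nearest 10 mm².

With M_n = 0.85 f'_c a b (d − a/2), solve the quadratic for a:
a = d − √(d² − 2M_n/(0.85 f'_c b)) = 470 − √(470² − 2 × 276×10⁶/(0.85 × 23.2 × 300)) = 112.80 mm.
A_s = 0.85 f'_c a b / f_y = 0.85 × 23.2 × 112.80 × 300 / 400 = 1668.3 mm².

A_s ≈ 1670 mm²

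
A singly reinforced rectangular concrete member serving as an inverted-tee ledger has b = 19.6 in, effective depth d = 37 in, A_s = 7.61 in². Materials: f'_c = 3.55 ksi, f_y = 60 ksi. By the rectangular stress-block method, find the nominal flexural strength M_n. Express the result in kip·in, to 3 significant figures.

M_n ≈ 15100 kip·in

T = A_s f_y = 7.61 × 60 = 456.6 kips.
a = T/(0.85 f'_c b) = 456.6/(0.85 × 3.55 × 19.6) = 7.720 in.
M_n = T(d − a/2) = 456.6 × (37 − 3.86) = 15131.7 kip·in.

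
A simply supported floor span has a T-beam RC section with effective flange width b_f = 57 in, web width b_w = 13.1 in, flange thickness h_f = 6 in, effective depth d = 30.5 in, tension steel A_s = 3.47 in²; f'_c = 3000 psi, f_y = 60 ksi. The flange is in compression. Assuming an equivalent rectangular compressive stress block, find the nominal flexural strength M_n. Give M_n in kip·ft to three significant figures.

M_n ≈ 517 kip·ft

Tension: T = A_s f_y = 3.47 × 60 = 208.2 kips.
Try a within the flange: a = T/(0.85 f'_c b_f) = 208.2/(0.85 × 3 × 57) = 1.432 in.
Since a = 1.432 ≤ h_f = 6 in, the stress block lies entirely in the flange; analyse as a rectangular beam of width b_f.
M_n = T(d − a/2) = 208.2 × (30.5 − 0.716) = 6201.0 kip·in.
M_n = 6201.0/12 = 516.75 kip·ft.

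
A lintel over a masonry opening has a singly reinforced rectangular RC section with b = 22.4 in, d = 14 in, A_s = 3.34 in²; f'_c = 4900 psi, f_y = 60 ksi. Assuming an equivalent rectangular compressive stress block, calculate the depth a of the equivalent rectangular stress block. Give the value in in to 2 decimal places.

T = A_s f_y = 3.34 × 60 = 200.4 kips.
a = T/(0.85 f'_c b) = 200.4/(0.85 × 4.9 × 22.4) = 2.15 in.

a ≈ 2.15 in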